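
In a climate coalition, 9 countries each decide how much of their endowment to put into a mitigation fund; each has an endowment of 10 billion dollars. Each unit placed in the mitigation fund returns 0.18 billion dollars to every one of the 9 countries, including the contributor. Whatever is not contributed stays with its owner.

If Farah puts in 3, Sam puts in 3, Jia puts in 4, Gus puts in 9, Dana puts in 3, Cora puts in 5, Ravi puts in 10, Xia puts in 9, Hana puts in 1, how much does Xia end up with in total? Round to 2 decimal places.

Total contributed: 3 + 3 + 4 + 9 + 3 + 5 + 10 + 9 + 1 = 47.
Each receives 0.18 × 47 = 8.46 from the mitigation fund.
Xia keeps 10 − 9 = 1, so Xia's payoff is 1 + 8.46 = 9.46.

9.46 billion dollars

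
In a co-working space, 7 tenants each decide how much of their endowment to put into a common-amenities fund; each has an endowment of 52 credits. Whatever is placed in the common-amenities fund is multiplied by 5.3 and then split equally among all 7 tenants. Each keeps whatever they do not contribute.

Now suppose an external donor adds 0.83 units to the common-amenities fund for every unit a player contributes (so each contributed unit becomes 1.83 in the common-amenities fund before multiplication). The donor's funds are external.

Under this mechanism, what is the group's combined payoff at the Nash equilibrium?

Under the mechanism each unit contributed yields 5.3 × 1.83 / 7 = 1.3856 back to its contributor per unit of net cost, which exceeds 1, making full contribution the dominant choice for everyone.
At the Nash equilibrium everyone contributes 52. Group total payoff = 5.3 × 1.83 × 364 = 3530.44.

3530.44 credits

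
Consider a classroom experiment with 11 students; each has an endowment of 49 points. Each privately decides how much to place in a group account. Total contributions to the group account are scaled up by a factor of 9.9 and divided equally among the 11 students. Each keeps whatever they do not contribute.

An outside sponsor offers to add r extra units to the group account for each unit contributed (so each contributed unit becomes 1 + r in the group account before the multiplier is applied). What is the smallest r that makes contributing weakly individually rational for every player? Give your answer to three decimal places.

With matching at rate r, one contributed unit becomes (1 + r) in the group account and returns 9.9 × (1 + r) / 11 to the contributor.
Setting this equal to 1: 1 + r = 11/9.9 = 1.1111.
So the minimum matching rate is r = 1.1111 − 1 = 0.111.

0.111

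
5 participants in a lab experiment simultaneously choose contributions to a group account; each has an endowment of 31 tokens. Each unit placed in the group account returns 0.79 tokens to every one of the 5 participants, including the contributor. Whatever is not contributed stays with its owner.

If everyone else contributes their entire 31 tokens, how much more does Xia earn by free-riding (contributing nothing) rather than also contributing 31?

Switching from a contribution of 31 to 0 lets Xia keep an extra 31 tokens, but lowers the group account by 31, which costs Xia their own share of that drop: 0.79 × 31 = 24.49.
Net gain = 31 − 24.49 = 6.51. The private return per contributed unit (0.79) is below 1, so free-riding is indeed the best response regardless of what the others do.

6.51 tokens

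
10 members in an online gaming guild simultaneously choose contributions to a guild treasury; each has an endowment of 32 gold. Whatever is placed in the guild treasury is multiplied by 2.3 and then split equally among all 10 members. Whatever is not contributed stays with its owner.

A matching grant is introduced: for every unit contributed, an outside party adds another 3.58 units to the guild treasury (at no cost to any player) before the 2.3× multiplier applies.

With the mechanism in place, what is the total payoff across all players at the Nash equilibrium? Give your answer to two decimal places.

3370.88 gold

With the mechanism, a contributed unit returns 2.3 × 4.58 / 10 = 1.0534 per unit of net cost to the contributor — now above 1 — so contributing fully is weakly dominant for every player.
At the Nash equilibrium everyone contributes 32. Group total payoff = 2.3 × 4.58 × 320 = 3370.88.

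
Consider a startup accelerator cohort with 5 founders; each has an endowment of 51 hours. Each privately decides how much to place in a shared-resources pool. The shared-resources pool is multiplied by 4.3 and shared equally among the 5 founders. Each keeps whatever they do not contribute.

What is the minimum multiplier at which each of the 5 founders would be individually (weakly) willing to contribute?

5

A contributed unit returns (multiplier)/5 to its contributor.
This reaches 1 exactly when the multiplier is 5.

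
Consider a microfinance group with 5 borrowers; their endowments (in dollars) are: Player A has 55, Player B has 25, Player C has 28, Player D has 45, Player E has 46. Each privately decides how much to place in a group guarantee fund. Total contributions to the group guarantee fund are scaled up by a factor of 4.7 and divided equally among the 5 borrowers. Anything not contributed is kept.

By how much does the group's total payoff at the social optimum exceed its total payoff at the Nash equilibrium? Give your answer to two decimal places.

736.30 dollars

The private return per contributed unit is 4.7/5 = 0.9400 < 1 for every player regardless of endowment, so the Nash equilibrium is zero contribution and the group total is Σ E_j = 55 + 25 + 28 + 45 + 46 = 199.
Each contributed unit returns 4.700 to the group, so the social optimum is full contribution by everyone: group total = 4.700 × 199 = 935.30.
Efficiency loss = (4.700 − 1) × 199 = 736.30.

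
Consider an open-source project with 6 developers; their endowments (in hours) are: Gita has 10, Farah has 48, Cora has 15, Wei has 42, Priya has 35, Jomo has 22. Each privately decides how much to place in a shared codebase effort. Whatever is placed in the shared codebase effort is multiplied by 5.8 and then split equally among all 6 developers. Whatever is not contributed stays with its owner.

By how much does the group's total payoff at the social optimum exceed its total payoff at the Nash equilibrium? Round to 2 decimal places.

825.60 hours

The private return per contributed unit is 5.8/6 = 0.9667 < 1 for every player regardless of endowment, so the Nash equilibrium is zero contribution and the group total is Σ E_j = 10 + 48 + 15 + 42 + 35 + 22 = 172.
Each contributed unit returns 5.800 to the group, so the social optimum is full contribution by everyone: group total = 5.800 × 172 = 997.60.
Efficiency loss = (5.800 − 1) × 172 = 825.60.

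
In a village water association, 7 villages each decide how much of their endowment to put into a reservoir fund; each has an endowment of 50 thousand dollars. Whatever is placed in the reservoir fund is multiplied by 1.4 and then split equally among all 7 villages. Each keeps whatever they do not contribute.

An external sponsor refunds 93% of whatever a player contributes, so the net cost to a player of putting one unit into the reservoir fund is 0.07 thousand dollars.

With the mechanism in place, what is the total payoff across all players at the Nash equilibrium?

Under the mechanism each unit contributed yields (1.4/7) / 0.07 = 2.8571 back to its contributor per unit of net cost, which exceeds 1, making full contribution the dominant choice for everyone.
So the Nash equilibrium is full contribution by all 7; the group earns 7 × (50 × 0.93 + 1.4 × 50) = 815.50.

815.50 thousand dollars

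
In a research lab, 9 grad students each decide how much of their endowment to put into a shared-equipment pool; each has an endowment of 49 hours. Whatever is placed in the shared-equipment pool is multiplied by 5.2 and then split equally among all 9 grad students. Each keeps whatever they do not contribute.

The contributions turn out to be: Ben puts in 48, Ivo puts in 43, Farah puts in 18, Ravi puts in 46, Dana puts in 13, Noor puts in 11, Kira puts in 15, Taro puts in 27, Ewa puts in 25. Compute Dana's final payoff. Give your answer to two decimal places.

178.13 hours

Total contributed: 48 + 43 + 18 + 46 + 13 + 11 + 15 + 27 + 25 = 246.
Each receives 5.2 × 246 / 9 = 142.13 from the shared-equipment pool.
Dana keeps 49 − 13 = 36, so Dana's payoff is 36 + 142.13 = 178.13.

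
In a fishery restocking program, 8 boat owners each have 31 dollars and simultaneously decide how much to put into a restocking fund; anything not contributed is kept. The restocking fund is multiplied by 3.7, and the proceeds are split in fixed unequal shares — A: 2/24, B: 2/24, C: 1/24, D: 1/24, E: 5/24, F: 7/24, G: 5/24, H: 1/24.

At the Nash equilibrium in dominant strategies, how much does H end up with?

35.78 dollars

Player j's private return per contributed unit is 3.7 × (j's share). Contributing is weakly dominant for j when that share is at least 1/3.7 = 0.2703, and contributing 0 is dominant otherwise.
The only share above 0.2703 is F's 7/24, contributing 31; the remaining 7 contribute 0. Total contributed: 31.
H keeps 31 and receives 3.7 × 31 × 1/24 = 4.78 from the restocking fund, for a payoff of 35.78.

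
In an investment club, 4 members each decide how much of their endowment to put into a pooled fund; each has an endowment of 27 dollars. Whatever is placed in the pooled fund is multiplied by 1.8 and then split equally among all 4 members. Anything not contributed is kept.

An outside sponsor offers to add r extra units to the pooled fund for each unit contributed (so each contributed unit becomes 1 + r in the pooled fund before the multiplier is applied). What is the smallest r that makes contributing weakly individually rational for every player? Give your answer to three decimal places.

1.222

With matching at rate r, one contributed unit becomes (1 + r) in the pooled fund and returns 1.8 × (1 + r) / 4 to the contributor.
Setting this equal to 1: 1 + r = 4/1.8 = 2.2222.
So the minimum matching rate is r = 2.2222 − 1 = 1.222.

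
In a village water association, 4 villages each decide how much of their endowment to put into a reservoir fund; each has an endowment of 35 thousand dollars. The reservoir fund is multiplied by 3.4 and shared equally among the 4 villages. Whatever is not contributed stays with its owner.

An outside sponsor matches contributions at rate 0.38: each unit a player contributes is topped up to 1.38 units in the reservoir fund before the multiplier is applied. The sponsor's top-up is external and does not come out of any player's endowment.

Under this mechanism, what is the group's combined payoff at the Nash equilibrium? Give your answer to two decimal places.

656.88 thousand dollars

With the mechanism, a contributed unit returns 3.4 × 1.38 / 4 = 1.1730 per unit of net cost to the contributor — now above 1 — so contributing fully is weakly dominant for every player.
At the Nash equilibrium everyone contributes 35. Group total payoff = 3.4 × 1.38 × 140 = 656.88.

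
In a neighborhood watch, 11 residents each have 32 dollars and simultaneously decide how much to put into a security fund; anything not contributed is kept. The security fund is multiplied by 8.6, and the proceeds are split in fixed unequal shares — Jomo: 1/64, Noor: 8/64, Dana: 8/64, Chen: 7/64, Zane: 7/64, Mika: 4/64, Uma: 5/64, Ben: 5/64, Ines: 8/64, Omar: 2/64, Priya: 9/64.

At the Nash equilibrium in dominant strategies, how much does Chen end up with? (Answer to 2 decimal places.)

A player with share s gets back 8.6·s per unit contributed, so full contribution is dominant for anyone with s > 1/8.6 = 0.1163 and zero contribution is dominant for anyone below.
Noor, Dana, Ines and Priya clear that bar, contributing 32 each; the remaining 7 contribute 0. Total contributed: 128.
Chen keeps 32 and receives 8.6 × 128 × 7/64 = 120.40 from the security fund, for a payoff of 152.40.

152.40 dollars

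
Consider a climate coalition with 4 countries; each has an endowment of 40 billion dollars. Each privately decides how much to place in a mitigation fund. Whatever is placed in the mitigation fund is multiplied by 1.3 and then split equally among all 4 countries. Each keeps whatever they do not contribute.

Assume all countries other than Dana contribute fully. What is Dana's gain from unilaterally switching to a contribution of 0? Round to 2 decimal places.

27.00 billion dollars

Switching from a contribution of 40 to 0 lets Dana keep an extra 40 billion dollars, but lowers the mitigation fund by 40, which costs Dana their own share of that drop: 1.3/4 × 40 = 13.00.
Net gain = 40 − 13.00 = 27.00. The private return per contributed unit (0.3250) is below 1, so free-riding is indeed the best response regardless of what the others do.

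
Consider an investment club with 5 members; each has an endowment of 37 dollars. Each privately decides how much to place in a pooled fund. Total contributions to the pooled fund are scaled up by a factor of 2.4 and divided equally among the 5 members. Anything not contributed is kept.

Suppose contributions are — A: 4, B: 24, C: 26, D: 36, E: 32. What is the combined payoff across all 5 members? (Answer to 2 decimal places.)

Total contributed: 4 + 24 + 26 + 36 + 32 = 122; total kept: 5 × 37 − 122 = 63.
The pooled fund pays out 2.4 × 122 = 292.80 in aggregate.
Group total = 63 + 292.80 = 355.80.

355.80 dollars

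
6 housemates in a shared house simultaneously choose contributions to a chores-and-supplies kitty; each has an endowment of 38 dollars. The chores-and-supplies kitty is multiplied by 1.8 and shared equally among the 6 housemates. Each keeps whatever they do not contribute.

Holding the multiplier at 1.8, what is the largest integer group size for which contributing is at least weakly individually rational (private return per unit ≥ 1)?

1

Private return per unit is 1.8/(group size), which is ≥ 1 whenever the group size is ≤ 1.8.
The largest such integer is 1.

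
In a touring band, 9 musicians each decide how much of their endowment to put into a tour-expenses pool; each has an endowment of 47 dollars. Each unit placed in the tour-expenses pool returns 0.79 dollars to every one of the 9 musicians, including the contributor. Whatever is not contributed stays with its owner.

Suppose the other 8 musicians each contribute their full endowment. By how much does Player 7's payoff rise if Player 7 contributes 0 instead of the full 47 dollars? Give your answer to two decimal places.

9.87 dollars

Switching from a contribution of 47 to 0 lets Player 7 keep an extra 47 dollars, but lowers the tour-expenses pool by 47, which costs Player 7 their own share of that drop: 0.79 × 47 = 37.13.
Net gain = 47 − 37.13 = 9.87. The private return per contributed unit (0.79) is below 1, so free-riding is indeed the best response regardless of what the others do.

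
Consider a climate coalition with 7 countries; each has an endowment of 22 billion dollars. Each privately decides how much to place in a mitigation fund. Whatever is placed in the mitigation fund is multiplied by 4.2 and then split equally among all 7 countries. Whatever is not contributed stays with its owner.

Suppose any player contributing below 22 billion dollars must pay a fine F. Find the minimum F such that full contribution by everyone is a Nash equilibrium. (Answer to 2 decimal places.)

8.80 billion dollars

Given the others contribute fully, the best deviation is to contribute 0 (any partial contribution still incurs the fine and gives up units whose private return 0.6000 is below 1).
Deviating from 22 to 0 saves 22 billion dollars but forfeits the deviator's share of the drop in the mitigation fund: 4.2/7 × 22 = 13.20.
So the deviation gain is 22 − 13.20 = 8.80, and the fine must be at least 8.80 billion dollars to wipe it out.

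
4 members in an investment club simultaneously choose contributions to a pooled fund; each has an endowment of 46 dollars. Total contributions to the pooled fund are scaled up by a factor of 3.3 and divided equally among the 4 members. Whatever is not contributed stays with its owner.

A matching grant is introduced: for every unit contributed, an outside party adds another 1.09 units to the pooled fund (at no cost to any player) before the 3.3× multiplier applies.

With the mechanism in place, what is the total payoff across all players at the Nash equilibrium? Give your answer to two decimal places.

1269.05 dollars

Under the mechanism each unit contributed yields 3.3 × 2.09 / 4 = 1.7243 back to its contributor per unit of net cost, which exceeds 1, making full contribution the dominant choice for everyone.
So the Nash equilibrium is full contribution by all 4; the group earns 3.3 × 2.09 × 184 = 1269.05.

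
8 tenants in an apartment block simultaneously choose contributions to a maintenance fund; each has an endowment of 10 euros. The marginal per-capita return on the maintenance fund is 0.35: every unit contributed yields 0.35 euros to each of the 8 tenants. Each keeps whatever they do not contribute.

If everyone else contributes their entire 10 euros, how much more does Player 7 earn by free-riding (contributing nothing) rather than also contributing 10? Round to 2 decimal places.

Switching from a contribution of 10 to 0 lets Player 7 keep an extra 10 euros, but lowers the maintenance fund by 10, which costs Player 7 their own share of that drop: 0.35 × 10 = 3.50.
Net gain = 10 − 3.50 = 6.50. The private return per contributed unit (0.35) is below 1, so free-riding is indeed the best response regardless of what the others do.

6.50 euros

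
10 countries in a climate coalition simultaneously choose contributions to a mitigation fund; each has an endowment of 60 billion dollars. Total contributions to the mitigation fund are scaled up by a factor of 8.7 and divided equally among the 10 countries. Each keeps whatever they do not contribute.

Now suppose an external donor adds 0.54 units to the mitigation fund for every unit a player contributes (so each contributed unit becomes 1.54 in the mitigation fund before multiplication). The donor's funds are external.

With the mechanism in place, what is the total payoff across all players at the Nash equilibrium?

The effective private return per unit is now 8.7 × 1.54 / 10 = 1.3398 > 1, so every player's dominant strategy flips to full contribution.
At the Nash equilibrium everyone contributes 60. Group total payoff = 8.7 × 1.54 × 600 = 8038.80.

8038.80 billion dollars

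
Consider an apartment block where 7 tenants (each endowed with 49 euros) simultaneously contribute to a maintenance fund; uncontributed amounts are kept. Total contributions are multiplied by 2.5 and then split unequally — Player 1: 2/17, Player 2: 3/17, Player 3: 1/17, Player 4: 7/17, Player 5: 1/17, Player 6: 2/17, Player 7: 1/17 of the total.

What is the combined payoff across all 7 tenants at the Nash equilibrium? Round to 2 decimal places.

416.50 euros

For player j, contributing a unit is worthwhile iff 2.5 × (j's share) ≥ 1, i.e. iff j's share is at least 0.4000.
Player 4 alone (share 7/17) is above the threshold, contributing 49; the remaining 6 contribute 0. Total contributed: 49.
The maintenance fund pays out 2.5 × 49 = 122.50 in total (split across the unequal shares, but the aggregate is all that matters for the group sum).
The 6 free-riders keep 49 each, adding 294. Group total = 294 + 122.50 = 416.50.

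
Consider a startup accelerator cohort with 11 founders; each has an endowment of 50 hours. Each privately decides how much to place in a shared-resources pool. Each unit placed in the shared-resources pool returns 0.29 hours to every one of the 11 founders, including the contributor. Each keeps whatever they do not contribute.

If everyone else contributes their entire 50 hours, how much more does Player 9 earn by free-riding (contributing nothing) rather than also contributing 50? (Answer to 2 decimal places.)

Switching from a contribution of 50 to 0 lets Player 9 keep an extra 50 hours, but lowers the shared-resources pool by 50, which costs Player 9 their own share of that drop: 0.29 × 50 = 14.50.
Net gain = 50 − 14.50 = 35.50. The private return per contributed unit (0.29) is below 1, so free-riding is indeed the best response regardless of what the others do.

35.50 hours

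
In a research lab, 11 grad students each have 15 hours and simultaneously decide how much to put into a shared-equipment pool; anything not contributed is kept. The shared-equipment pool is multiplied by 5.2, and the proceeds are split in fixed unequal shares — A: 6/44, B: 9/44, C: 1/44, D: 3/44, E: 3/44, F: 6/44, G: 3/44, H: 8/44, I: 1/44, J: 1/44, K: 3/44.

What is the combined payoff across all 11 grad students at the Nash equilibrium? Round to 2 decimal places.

A player with share s gets back 5.2·s per unit contributed, so full contribution is dominant for anyone with s > 1/5.2 = 0.1923 and zero contribution is dominant for anyone below.
Only B (9/44) clears that bar, contributing 15; the remaining 10 contribute 0. Total contributed: 15.
The shared-equipment pool pays out 5.2 × 15 = 78.00 in total (split across the unequal shares, but the aggregate is all that matters for the group sum).
The 10 free-riders keep 15 each, adding 150. Group total = 150 + 78.00 = 228.00.

228.00 hours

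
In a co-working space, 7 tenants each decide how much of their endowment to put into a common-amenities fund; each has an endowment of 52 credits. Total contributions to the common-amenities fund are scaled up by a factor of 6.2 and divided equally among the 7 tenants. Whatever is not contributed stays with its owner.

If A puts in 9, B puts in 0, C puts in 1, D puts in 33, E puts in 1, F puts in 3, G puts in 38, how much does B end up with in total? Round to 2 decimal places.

Total contributed: 9 + 0 + 1 + 33 + 1 + 3 + 38 = 85.
Each receives 6.2 × 85 / 7 = 75.29 from the common-amenities fund.
B keeps 52 − 0 = 52, so B's payoff is 52 + 75.29 = 127.29.

127.29 credits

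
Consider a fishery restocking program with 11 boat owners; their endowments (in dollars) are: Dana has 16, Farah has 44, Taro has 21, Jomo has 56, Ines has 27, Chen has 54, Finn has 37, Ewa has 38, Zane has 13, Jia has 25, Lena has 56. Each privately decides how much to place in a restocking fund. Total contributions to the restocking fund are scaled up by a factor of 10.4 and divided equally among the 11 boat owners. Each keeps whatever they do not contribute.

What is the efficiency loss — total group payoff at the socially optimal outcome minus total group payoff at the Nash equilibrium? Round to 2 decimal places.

The private return per contributed unit is 10.4/11 = 0.9455 < 1 for every player regardless of endowment, so the Nash equilibrium is zero contribution and the group total is Σ E_j = 16 + 44 + 21 + 56 + 27 + 54 + 37 + 38 + 13 + 25 + 56 = 387.
Each contributed unit returns 10.400 to the group, so the social optimum is full contribution by everyone: group total = 10.400 × 387 = 4024.80.
Efficiency loss = (10.400 − 1) × 387 = 3637.80.

3637.80 dollars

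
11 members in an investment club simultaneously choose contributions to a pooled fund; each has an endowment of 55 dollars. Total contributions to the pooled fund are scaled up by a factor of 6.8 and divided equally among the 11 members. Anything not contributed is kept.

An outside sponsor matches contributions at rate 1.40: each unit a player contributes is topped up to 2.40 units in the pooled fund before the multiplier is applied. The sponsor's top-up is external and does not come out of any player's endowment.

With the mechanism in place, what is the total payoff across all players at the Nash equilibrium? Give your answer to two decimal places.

With the mechanism, a contributed unit returns 6.8 × 2.40 / 11 = 1.4836 per unit of net cost to the contributor — now above 1 — so contributing fully is weakly dominant for every player.
So the Nash equilibrium is full contribution by all 11; the group earns 6.8 × 2.40 × 605 = 9873.60.

9873.60 dollars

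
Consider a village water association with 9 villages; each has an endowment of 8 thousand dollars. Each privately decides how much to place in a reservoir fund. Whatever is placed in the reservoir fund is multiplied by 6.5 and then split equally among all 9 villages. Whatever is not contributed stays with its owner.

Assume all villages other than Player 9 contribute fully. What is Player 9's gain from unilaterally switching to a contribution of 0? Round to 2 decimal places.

2.22 thousand dollars

Switching from a contribution of 8 to 0 lets Player 9 keep an extra 8 thousand dollars, but lowers the reservoir fund by 8, which costs Player 9 their own share of that drop: 6.5/9 × 8 = 5.78.
Net gain = 8 − 5.78 = 2.22. The private return per contributed unit (0.7222) is below 1, so free-riding is indeed the best response regardless of what the others do.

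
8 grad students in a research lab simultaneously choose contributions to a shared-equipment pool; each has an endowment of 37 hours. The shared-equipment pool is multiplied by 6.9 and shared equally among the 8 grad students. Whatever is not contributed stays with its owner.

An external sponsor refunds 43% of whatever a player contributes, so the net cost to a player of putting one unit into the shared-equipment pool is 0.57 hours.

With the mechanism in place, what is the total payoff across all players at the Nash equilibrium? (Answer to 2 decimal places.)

Under the mechanism each unit contributed yields (6.9/8) / 0.57 = 1.5132 back to its contributor per unit of net cost, which exceeds 1, making full contribution the dominant choice for everyone.
So the Nash equilibrium is full contribution by all 8; the group earns 8 × (37 × 0.43 + 6.9 × 37) = 2169.68.

2169.68 hours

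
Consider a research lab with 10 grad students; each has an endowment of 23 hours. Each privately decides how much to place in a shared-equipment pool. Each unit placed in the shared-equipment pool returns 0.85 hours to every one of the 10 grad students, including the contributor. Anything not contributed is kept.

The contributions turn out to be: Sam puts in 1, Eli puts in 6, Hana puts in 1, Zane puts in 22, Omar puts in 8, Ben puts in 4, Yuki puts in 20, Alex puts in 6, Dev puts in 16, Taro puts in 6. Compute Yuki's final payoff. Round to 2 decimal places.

Total contributed: 1 + 6 + 1 + 22 + 8 + 4 + 20 + 6 + 16 + 6 = 90.
Each receives 0.85 × 90 = 76.50 from the shared-equipment pool.
Yuki keeps 23 − 20 = 3, so Yuki's payoff is 3 + 76.50 = 79.50.

79.50 hours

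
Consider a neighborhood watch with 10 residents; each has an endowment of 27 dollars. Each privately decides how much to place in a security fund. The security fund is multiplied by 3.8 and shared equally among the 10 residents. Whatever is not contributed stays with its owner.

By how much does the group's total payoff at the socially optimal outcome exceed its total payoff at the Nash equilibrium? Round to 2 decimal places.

756.00 dollars

Each contributed unit returns 3.8/10 = 0.3800 to its contributor — below 1 — so contributing 0 is dominant for every player. At the Nash equilibrium everyone keeps their 27, and the group total is 10 × 27 = 270.
Each contributed unit returns 3.800 to the group as a whole (0.3800 to each of 10 players), which exceeds 1, so the social optimum is full contribution: group total = 3.800 × 270 = 1026.00.
Efficiency loss = 1026.00 − 270 = 756.00.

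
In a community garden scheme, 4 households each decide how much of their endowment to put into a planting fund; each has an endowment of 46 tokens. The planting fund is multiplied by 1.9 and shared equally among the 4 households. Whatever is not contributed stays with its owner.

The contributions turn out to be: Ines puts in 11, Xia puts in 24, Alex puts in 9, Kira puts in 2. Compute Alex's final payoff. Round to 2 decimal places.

Total contributed: 11 + 24 + 9 + 2 = 46.
Each receives 1.9 × 46 / 4 = 21.85 from the planting fund.
Alex keeps 46 − 9 = 37, so Alex's payoff is 37 + 21.85 = 58.85.

58.85 tokens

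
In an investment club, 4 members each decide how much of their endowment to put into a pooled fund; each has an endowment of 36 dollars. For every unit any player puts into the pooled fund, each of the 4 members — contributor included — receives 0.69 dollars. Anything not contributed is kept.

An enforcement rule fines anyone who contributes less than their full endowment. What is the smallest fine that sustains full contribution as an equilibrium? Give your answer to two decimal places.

11.16 dollars

Given the others contribute fully, the best deviation is to contribute 0 (any partial contribution still incurs the fine and gives up units whose private return 0.69 is below 1).
Deviating from 36 to 0 saves 36 dollars but forfeits the deviator's share of the drop in the pooled fund: 0.69 × 36 = 24.84.
So the deviation gain is 36 − 24.84 = 11.16, and the fine must be at least 11.16 dollars to wipe it out.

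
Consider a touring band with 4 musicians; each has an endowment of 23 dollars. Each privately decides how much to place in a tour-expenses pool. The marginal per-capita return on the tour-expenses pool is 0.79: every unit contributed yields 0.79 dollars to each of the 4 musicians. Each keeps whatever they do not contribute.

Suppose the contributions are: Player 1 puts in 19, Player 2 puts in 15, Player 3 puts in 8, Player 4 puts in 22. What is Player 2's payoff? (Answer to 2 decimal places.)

58.56 dollars

Total contributed: 19 + 15 + 8 + 22 = 64.
Each receives 0.79 × 64 = 50.56 from the tour-expenses pool.
Player 2 keeps 23 − 15 = 8, so Player 2's payoff is 8 + 50.56 = 58.56.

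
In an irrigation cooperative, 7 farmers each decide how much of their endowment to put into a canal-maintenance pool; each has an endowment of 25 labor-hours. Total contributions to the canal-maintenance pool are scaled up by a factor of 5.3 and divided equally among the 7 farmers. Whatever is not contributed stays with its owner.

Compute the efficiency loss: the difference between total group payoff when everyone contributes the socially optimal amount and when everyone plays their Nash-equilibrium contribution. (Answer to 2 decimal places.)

752.50 labor-hours

Each contributed unit returns 5.3/7 = 0.7571 to its contributor — below 1 — so contributing 0 is dominant for every player. At the Nash equilibrium everyone keeps their 25, and the group total is 7 × 25 = 175.
Each contributed unit returns 5.300 to the group as a whole (0.7571 to each of 7 players), which exceeds 1, so the social optimum is full contribution: group total = 5.300 × 175 = 927.50.
Efficiency loss = 927.50 − 175 = 752.50.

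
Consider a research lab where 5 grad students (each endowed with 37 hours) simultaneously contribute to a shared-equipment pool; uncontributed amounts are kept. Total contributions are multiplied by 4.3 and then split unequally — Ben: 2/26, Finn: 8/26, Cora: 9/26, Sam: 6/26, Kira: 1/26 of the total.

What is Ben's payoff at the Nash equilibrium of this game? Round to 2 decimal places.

Player j's private return per contributed unit is 4.3 × (j's share). Contributing is weakly dominant for j when that share is at least 1/4.3 = 0.2326, and contributing 0 is dominant otherwise.
The shares above 0.2326 belong to Finn and Cora, contributing 37 each; the remaining 3 contribute 0. Total contributed: 74.
Ben keeps 37 and receives 4.3 × 74 × 2/26 = 24.48 from the shared-equipment pool, for a payoff of 61.48.

61.48 hours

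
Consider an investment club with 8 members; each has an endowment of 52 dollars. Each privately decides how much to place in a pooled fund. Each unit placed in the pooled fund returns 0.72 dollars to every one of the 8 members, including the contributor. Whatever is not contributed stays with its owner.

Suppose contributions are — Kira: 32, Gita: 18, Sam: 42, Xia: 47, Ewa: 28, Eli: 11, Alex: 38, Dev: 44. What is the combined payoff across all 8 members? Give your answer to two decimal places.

1653.60 dollars

Total contributed: 32 + 18 + 42 + 47 + 28 + 11 + 38 + 44 = 260; total kept: 8 × 52 − 260 = 156.
The pooled fund pays out 0.72 × 8 × 260 = 1497.60 in aggregate.
Group total = 156 + 1497.60 = 1653.60.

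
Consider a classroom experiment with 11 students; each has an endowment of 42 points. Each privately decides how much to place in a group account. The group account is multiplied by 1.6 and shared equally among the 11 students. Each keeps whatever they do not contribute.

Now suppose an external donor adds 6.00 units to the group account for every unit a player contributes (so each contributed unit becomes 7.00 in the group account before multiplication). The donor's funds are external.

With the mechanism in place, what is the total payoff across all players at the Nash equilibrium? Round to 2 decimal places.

Under the mechanism each unit contributed yields 1.6 × 7.00 / 11 = 1.0182 back to its contributor per unit of net cost, which exceeds 1, making full contribution the dominant choice for everyone.
So the Nash equilibrium is full contribution by all 11; the group earns 1.6 × 7.00 × 462 = 5174.40.

5174.40 points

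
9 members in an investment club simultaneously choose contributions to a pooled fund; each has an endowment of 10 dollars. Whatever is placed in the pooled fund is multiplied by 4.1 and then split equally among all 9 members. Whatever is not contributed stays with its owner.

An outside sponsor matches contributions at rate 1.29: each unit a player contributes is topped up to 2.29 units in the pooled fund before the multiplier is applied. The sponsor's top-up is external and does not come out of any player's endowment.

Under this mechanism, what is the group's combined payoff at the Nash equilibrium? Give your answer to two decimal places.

With the mechanism, a contributed unit returns 4.1 × 2.29 / 9 = 1.0432 per unit of net cost to the contributor — now above 1 — so contributing fully is weakly dominant for every player.
So the Nash equilibrium is full contribution by all 9; the group earns 4.1 × 2.29 × 90 = 845.01.

845.01 dollars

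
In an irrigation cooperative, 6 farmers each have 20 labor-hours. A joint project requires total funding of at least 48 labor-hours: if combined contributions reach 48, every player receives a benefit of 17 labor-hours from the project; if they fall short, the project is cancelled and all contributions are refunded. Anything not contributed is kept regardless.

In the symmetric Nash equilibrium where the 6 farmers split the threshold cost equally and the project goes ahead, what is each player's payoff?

Equal share of the threshold: 48/6 = 8.
At this profile no one gains by cutting their contribution: any cut drops the total below 48, the project is cancelled, contributions are refunded, and the deviator ends with 20, which is less than 20 − 8 + 17 = 29. Contributing more than 8 just wastes the excess. So contributing exactly 8 is a best response.
Each player's payoff: 20 − 8 + 17 = 29.

29 labor-hours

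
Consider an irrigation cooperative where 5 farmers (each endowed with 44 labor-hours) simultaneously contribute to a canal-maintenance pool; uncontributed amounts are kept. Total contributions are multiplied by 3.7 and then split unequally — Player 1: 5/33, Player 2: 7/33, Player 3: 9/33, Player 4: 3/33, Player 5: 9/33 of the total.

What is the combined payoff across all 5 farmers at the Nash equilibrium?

457.60 labor-hours

Player j's private return per contributed unit is 3.7 × (j's share). Contributing is weakly dominant for j when that share is at least 1/3.7 = 0.2703, and contributing 0 is dominant otherwise.
Player 3 and Player 5 are above the threshold, contributing 44 each; the remaining 3 contribute 0. Total contributed: 88.
The canal-maintenance pool pays out 3.7 × 88 = 325.60 in total (split across the unequal shares, but the aggregate is all that matters for the group sum).
The 3 free-riders keep 44 each, adding 132. Group total = 132 + 325.60 = 457.60.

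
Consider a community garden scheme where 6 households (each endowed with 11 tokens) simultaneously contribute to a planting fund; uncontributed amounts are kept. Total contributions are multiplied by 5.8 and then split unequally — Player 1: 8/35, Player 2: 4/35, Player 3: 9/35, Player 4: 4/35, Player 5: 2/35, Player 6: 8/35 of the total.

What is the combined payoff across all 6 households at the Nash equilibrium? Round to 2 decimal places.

224.40 tokens

A player with share s gets back 5.8·s per unit contributed, so full contribution is dominant for anyone with s > 1/5.8 = 0.1724 and zero contribution is dominant for anyone below.
The shares above 0.1724 belong to Player 1, Player 3 and Player 6, contributing 11 each; the remaining 3 contribute 0. Total contributed: 33.
The planting fund pays out 5.8 × 33 = 191.40 in total (split across the unequal shares, but the aggregate is all that matters for the group sum).
The 3 free-riders keep 11 each, adding 33. Group total = 33 + 191.40 = 224.40.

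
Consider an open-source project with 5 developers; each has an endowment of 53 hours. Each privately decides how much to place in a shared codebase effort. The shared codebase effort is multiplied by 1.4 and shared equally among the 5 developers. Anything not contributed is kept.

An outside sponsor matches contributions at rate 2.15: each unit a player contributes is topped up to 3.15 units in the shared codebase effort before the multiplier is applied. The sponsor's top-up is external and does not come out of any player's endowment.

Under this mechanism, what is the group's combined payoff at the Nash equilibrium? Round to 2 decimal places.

265.00 hours

The effective private return is 1.4 × 3.15 / 5 = 0.8820, which is still under 1, so the mechanism doesn't change anyone's dominant strategy: zero contribution.
Everyone keeps their endowment and the group total is 5 × 53 = 265.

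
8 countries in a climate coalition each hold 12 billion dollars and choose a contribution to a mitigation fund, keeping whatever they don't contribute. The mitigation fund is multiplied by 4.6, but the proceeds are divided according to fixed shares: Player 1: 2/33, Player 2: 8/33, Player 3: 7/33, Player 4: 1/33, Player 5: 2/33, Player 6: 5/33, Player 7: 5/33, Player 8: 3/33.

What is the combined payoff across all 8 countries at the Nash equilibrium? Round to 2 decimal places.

Player j's private return per contributed unit is 4.6 × (j's share). Contributing is weakly dominant for j when that share is at least 1/4.6 = 0.2174, and contributing 0 is dominant otherwise.
Only Player 2 (8/33) clears that bar, contributing 12; the remaining 7 contribute 0. Total contributed: 12.
The mitigation fund pays out 4.6 × 12 = 55.20 in total (split across the unequal shares, but the aggregate is all that matters for the group sum).
The 7 free-riders keep 12 each, adding 84. Group total = 84 + 55.20 = 139.20.

139.20 billion dollars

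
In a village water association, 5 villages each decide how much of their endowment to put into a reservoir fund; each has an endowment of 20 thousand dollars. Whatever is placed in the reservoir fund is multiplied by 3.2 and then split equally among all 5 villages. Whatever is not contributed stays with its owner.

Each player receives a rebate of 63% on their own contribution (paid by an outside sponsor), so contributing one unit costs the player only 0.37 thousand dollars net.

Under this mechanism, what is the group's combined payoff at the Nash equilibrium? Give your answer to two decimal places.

Under the mechanism each unit contributed yields (3.2/5) / 0.37 = 1.7297 back to its contributor per unit of net cost, which exceeds 1, making full contribution the dominant choice for everyone.
At the Nash equilibrium everyone contributes 20. Group total payoff = 5 × (20 × 0.63 + 3.2 × 20) = 383.00.

383.00 thousand dollars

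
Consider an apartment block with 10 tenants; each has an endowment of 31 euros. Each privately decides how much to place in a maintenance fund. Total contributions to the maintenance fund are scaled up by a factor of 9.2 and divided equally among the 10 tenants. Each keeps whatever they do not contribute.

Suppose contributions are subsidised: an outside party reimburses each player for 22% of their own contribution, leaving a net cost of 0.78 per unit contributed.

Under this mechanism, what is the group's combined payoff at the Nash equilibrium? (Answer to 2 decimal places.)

2920.20 euros

With the mechanism, a contributed unit returns (9.2/10) / 0.78 = 1.1795 per unit of net cost to the contributor — now above 1 — so contributing fully is weakly dominant for every player.
At the Nash equilibrium everyone contributes 31. Group total payoff = 10 × (31 × 0.22 + 9.2 × 31) = 2920.20.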